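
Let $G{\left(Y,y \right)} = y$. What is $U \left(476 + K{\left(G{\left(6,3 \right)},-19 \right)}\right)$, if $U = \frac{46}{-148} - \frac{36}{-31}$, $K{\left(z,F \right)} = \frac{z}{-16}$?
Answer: $\frac{14852963}{36704} \approx 404.67$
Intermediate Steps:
$K{\left(z,F \right)} = - \frac{z}{16}$ ($K{\left(z,F \right)} = z \left(- \frac{1}{16}\right) = - \frac{z}{16}$)
$U = \frac{1951}{2294}$ ($U = 46 \left(- \frac{1}{148}\right) - - \frac{36}{31} = - \frac{23}{74} + \frac{36}{31} = \frac{1951}{2294} \approx 0.85048$)
$U \left(476 + K{\left(G{\left(6,3 \right)},-19 \right)}\right) = \frac{1951 \left(476 - \frac{3}{16}\right)}{2294} = \frac{1951}{2294} \cdot \frac{7613}{16} = \frac{14852963}{36704}$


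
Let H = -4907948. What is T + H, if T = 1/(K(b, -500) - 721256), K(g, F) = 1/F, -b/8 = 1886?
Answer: -1769943476252448/360628001 ≈ -4.9080e+6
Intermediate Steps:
b = -15088 (b = -8*1886 = -15088)
T = -500/360628001 (T = 1/(1/(-500) - 721256) = 1/(-1/500 - 721256) = 1/(-360628001/500) = -500/360628001 ≈ -1.3865e-6)
T + H = -500/360628001 - 4907948 = -1769943476252448/360628001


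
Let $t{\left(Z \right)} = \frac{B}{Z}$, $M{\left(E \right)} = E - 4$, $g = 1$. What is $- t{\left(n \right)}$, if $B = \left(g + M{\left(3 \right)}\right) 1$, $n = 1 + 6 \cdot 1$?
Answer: $0$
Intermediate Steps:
$M{\left(E \right)} = -4 + E$ ($M{\left(E \right)} = E - 4 = -4 + E$)
$n = 7$ ($n = 1 + 6 = 7$)
$B = 0$ ($B = \left(1 + \left(-4 + 3\right)\right) 1 = \left(1 - 1\right) 1 = 0 \cdot 1 = 0$)
$t{\left(Z \right)} = 0$ ($t{\left(Z \right)} = \frac{0}{Z} = 0$)
$- t{\left(n \right)} = \left(-1\right) 0 = 0$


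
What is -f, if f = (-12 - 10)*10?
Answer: 220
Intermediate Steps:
f = -220 (f = -22*10 = -220)
-f = -1*(-220) = 220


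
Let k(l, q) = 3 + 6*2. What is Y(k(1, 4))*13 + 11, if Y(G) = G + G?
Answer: 401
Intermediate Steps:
k(l, q) = 15 (k(l, q) = 3 + 12 = 15)
Y(G) = 2*G
Y(k(1, 4))*13 + 11 = (2*15)*13 + 11 = 30*13 + 11 = 390 + 11 = 401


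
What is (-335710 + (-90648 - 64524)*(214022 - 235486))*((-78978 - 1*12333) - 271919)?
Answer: -1209656187076540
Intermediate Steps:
(-335710 + (-90648 - 64524)*(214022 - 235486))*((-78978 - 1*12333) - 271919) = (-335710 - 155172*(-21464))*((-78978 - 12333) - 271919) = (-335710 + 3330611808)*(-91311 - 271919) = 3330276098*(-363230) = -1209656187076540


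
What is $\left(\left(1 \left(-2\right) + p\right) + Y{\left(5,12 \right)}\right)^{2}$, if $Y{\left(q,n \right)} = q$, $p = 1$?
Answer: $16$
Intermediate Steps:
$\left(\left(1 \left(-2\right) + p\right) + Y{\left(5,12 \right)}\right)^{2} = \left(\left(1 \left(-2\right) + 1\right) + 5\right)^{2} = \left(\left(-2 + 1\right) + 5\right)^{2} = \left(-1 + 5\right)^{2} = 4^{2} = 16$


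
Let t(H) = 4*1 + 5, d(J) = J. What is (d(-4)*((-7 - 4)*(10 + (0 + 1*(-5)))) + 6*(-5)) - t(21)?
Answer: 181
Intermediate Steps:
t(H) = 9 (t(H) = 4 + 5 = 9)
(d(-4)*((-7 - 4)*(10 + (0 + 1*(-5)))) + 6*(-5)) - t(21) = (-4*(-7 - 4)*(10 + (0 + 1*(-5))) + 6*(-5)) - 1*9 = (-(-44)*(10 + (0 - 5)) - 30) - 9 = (-(-44)*(10 - 5) - 30) - 9 = (-(-44)*5 - 30) - 9 = (-4*(-55) - 30) - 9 = (220 - 30) - 9 = 190 - 9 = 181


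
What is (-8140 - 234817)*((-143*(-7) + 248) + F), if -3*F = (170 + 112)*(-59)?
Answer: -1650892815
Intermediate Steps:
F = 5546 (F = -(170 + 112)*(-59)/3 = -94*(-59) = -⅓*(-16638) = 5546)
(-8140 - 234817)*((-143*(-7) + 248) + F) = (-8140 - 234817)*((-143*(-7) + 248) + 5546) = -242957*((1001 + 248) + 5546) = -242957*(1249 + 5546) = -242957*6795 = -1650892815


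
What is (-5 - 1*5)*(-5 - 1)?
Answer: 60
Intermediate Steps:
(-5 - 1*5)*(-5 - 1) = (-5 - 5)*(-6) = -10*(-6) = 60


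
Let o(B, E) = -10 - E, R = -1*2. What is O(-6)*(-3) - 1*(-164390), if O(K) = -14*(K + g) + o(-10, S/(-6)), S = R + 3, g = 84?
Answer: 335391/2 ≈ 1.6770e+5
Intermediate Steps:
R = -2
S = 1 (S = -2 + 3 = 1)
O(K) = -7115/6 - 14*K (O(K) = -14*(K + 84) + (-10 - 1/(-6)) = -14*(84 + K) + (-10 - (-1)/6) = (-1176 - 14*K) + (-10 - 1*(-⅙)) = (-1176 - 14*K) + (-10 + ⅙) = (-1176 - 14*K) - 59/6 = -7115/6 - 14*K)
O(-6)*(-3) - 1*(-164390) = (-7115/6 - 14*(-6))*(-3) - 1*(-164390) = (-7115/6 + 84)*(-3) + 164390 = -6611/6*(-3) + 164390 = 6611/2 + 164390 = 335391/2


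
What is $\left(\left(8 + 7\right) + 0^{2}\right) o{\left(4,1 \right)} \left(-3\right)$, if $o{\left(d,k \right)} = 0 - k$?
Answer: $45$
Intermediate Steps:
$o{\left(d,k \right)} = - k$
$\left(\left(8 + 7\right) + 0^{2}\right) o{\left(4,1 \right)} \left(-3\right) = \left(\left(8 + 7\right) + 0^{2}\right) \left(\left(-1\right) 1\right) \left(-3\right) = \left(15 + 0\right) \left(-1\right) \left(-3\right) = 15 \left(-1\right) \left(-3\right) = \left(-15\right) \left(-3\right) = 45$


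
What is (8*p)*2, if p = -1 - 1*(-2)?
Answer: 16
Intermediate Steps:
p = 1 (p = -1 + 2 = 1)
(8*p)*2 = (8*1)*2 = 8*2 = 16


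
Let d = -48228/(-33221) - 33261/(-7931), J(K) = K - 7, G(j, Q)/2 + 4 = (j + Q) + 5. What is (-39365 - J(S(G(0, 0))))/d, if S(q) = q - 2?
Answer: -10369878607858/1487459949 ≈ -6971.5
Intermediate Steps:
G(j, Q) = 2 + 2*Q + 2*j (G(j, Q) = -8 + 2*((j + Q) + 5) = -8 + 2*((Q + j) + 5) = -8 + 2*(5 + Q + j) = -8 + (10 + 2*Q + 2*j) = 2 + 2*Q + 2*j)
S(q) = -2 + q
J(K) = -7 + K
d = 1487459949/263475751 (d = -48228*(-1/33221) - 33261*(-1/7931) = 48228/33221 + 33261/7931 = 1487459949/263475751 ≈ 5.6455)
(-39365 - J(S(G(0, 0))))/d = (-39365 - (-7 + (-2 + (2 + 2*0 + 2*0))))/(1487459949/263475751) = (-39365 - (-7 + (-2 + (2 + 0 + 0))))*(263475751/1487459949) = (-39365 - (-7 + (-2 + 2)))*(263475751/1487459949) = (-39365 - (-7 + 0))*(263475751/1487459949) = (-39365 - 1*(-7))*(263475751/1487459949) = (-39365 + 7)*(263475751/1487459949) = -39358*263475751/1487459949 = -10369878607858/1487459949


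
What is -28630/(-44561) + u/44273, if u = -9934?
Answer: 824867016/1972849153 ≈ 0.41811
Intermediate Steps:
-28630/(-44561) + u/44273 = -28630/(-44561) - 9934/44273 = -28630*(-1/44561) - 9934*1/44273 = 28630/44561 - 9934/44273 = 824867016/1972849153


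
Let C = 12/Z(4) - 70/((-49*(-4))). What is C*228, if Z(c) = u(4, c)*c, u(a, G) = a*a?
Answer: -1083/28 ≈ -38.679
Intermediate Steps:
u(a, G) = a²
Z(c) = 16*c (Z(c) = 4²*c = 16*c)
C = -19/112 (C = 12/((16*4)) - 70/((-49*(-4))) = 12/64 - 70/196 = 12*(1/64) - 70*1/196 = 3/16 - 5/14 = -19/112 ≈ -0.16964)
C*228 = -19/112*228 = -1083/28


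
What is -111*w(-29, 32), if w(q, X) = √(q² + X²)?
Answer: -111*√1865 ≈ -4793.6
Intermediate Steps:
w(q, X) = √(X² + q²)
-111*w(-29, 32) = -111*√(32² + (-29)²) = -111*√(1024 + 841) = -111*√1865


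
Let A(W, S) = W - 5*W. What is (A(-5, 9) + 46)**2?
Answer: 4356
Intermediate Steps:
A(W, S) = -4*W
(A(-5, 9) + 46)**2 = (-4*(-5) + 46)**2 = (20 + 46)**2 = 66**2 = 4356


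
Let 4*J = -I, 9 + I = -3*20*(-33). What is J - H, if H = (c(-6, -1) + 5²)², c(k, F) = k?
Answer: -3415/4 ≈ -853.75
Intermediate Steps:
I = 1971 (I = -9 - 3*20*(-33) = -9 - 60*(-33) = -9 + 1980 = 1971)
J = -1971/4 (J = (-1*1971)/4 = (¼)*(-1971) = -1971/4 ≈ -492.75)
H = 361 (H = (-6 + 5²)² = (-6 + 25)² = 19² = 361)
J - H = -1971/4 - 1*361 = -1971/4 - 361 = -3415/4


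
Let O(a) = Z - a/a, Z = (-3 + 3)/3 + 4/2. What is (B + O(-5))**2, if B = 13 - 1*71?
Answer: 3249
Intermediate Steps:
Z = 2 (Z = 0*(1/3) + 4*(1/2) = 0 + 2 = 2)
B = -58 (B = 13 - 71 = -58)
O(a) = 1 (O(a) = 2 - a/a = 2 - 1*1 = 2 - 1 = 1)
(B + O(-5))**2 = (-58 + 1)**2 = (-57)**2 = 3249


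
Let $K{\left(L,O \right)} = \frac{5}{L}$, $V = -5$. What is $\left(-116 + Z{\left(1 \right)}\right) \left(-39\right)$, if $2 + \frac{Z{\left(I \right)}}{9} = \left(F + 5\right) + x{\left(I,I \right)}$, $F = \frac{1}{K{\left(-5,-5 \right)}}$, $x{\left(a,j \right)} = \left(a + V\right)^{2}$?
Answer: $-1794$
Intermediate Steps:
$x{\left(a,j \right)} = \left(-5 + a\right)^{2}$ ($x{\left(a,j \right)} = \left(a - 5\right)^{2} = \left(-5 + a\right)^{2}$)
$F = -1$ ($F = \frac{1}{5 \frac{1}{-5}} = \frac{1}{5 \left(- \frac{1}{5}\right)} = \frac{1}{-1} = -1$)
$Z{\left(I \right)} = 18 + 9 \left(-5 + I\right)^{2}$ ($Z{\left(I \right)} = -18 + 9 \left(\left(-1 + 5\right) + \left(-5 + I\right)^{2}\right) = -18 + 9 \left(4 + \left(-5 + I\right)^{2}\right) = -18 + \left(36 + 9 \left(-5 + I\right)^{2}\right) = 18 + 9 \left(-5 + I\right)^{2}$)
$\left(-116 + Z{\left(1 \right)}\right) \left(-39\right) = \left(-116 + \left(18 + 9 \left(-5 + 1\right)^{2}\right)\right) \left(-39\right) = \left(-116 + \left(18 + 9 \left(-4\right)^{2}\right)\right) \left(-39\right) = \left(-116 + \left(18 + 9 \cdot 16\right)\right) \left(-39\right) = \left(-116 + \left(18 + 144\right)\right) \left(-39\right) = \left(-116 + 162\right) \left(-39\right) = 46 \left(-39\right) = -1794$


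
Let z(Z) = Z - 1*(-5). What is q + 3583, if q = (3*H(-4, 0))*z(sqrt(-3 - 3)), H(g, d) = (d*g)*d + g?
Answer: 3523 - 12*I*sqrt(6) ≈ 3523.0 - 29.394*I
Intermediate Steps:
H(g, d) = g + g*d**2 (H(g, d) = g*d**2 + g = g + g*d**2)
z(Z) = 5 + Z (z(Z) = Z + 5 = 5 + Z)
q = -60 - 12*I*sqrt(6) (q = (3*(-4*(1 + 0**2)))*(5 + sqrt(-3 - 3)) = (3*(-4*(1 + 0)))*(5 + sqrt(-6)) = (3*(-4*1))*(5 + I*sqrt(6)) = (3*(-4))*(5 + I*sqrt(6)) = -12*(5 + I*sqrt(6)) = -60 - 12*I*sqrt(6) ≈ -60.0 - 29.394*I)
q + 3583 = (-60 - 12*I*sqrt(6)) + 3583 = 3523 - 12*I*sqrt(6)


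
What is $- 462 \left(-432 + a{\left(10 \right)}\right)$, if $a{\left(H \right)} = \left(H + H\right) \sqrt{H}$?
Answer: $199584 - 9240 \sqrt{10} \approx 1.7036 \cdot 10^{5}$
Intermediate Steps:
$a{\left(H \right)} = 2 H^{\frac{3}{2}}$ ($a{\left(H \right)} = 2 H \sqrt{H} = 2 H^{\frac{3}{2}}$)
$- 462 \left(-432 + a{\left(10 \right)}\right) = - 462 \left(-432 + 2 \cdot 10^{\frac{3}{2}}\right) = - 462 \left(-432 + 2 \cdot 10 \sqrt{10}\right) = - 462 \left(-432 + 20 \sqrt{10}\right) = 199584 - 9240 \sqrt{10}$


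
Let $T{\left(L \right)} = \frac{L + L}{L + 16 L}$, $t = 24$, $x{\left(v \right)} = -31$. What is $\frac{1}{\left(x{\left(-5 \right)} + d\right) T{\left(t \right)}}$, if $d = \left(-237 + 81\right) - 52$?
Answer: $- \frac{17}{478} \approx -0.035565$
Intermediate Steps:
$T{\left(L \right)} = \frac{2}{17}$ ($T{\left(L \right)} = \frac{2 L}{17 L} = 2 L \frac{1}{17 L} = \frac{2}{17}$)
$d = -208$ ($d = -156 - 52 = -208$)
$\frac{1}{\left(x{\left(-5 \right)} + d\right) T{\left(t \right)}} = \frac{1}{\left(-31 - 208\right) \frac{2}{17}} = \frac{1}{-239} \cdot \frac{17}{2} = \left(- \frac{1}{239}\right) \frac{17}{2} = - \frac{17}{478}$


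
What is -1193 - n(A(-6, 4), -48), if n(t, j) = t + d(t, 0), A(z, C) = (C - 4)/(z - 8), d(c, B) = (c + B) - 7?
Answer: -1186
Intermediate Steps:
d(c, B) = -7 + B + c (d(c, B) = (B + c) - 7 = -7 + B + c)
A(z, C) = (-4 + C)/(-8 + z)
n(t, j) = -7 + 2*t (n(t, j) = t + (-7 + 0 + t) = t + (-7 + t) = -7 + 2*t)
-1193 - n(A(-6, 4), -48) = -1193 - (-7 + 2*((-4 + 4)/(-8 - 6))) = -1193 - (-7 + 2*(0/(-14))) = -1193 - (-7 + 2*(-1/14*0)) = -1193 - (-7 + 2*0) = -1193 - (-7 + 0) = -1193 - 1*(-7) = -1193 + 7 = -1186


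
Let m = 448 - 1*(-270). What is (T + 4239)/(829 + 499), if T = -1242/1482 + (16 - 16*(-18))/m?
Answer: 187924039/58878872 ≈ 3.1917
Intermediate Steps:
m = 718 (m = 448 + 270 = 718)
T = -36769/88673 (T = -1242/1482 + (16 - 16*(-18))/718 = -1242*1/1482 + (16 + 288)*(1/718) = -207/247 + 304*(1/718) = -207/247 + 152/359 = -36769/88673 ≈ -0.41466)
(T + 4239)/(829 + 499) = (-36769/88673 + 4239)/(829 + 499) = (375848078/88673)/1328 = (375848078/88673)*(1/1328) = 187924039/58878872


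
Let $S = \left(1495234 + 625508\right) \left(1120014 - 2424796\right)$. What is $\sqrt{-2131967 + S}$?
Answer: $i \sqrt{2767108120211} \approx 1.6635 \cdot 10^{6} i$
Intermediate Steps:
$S = -2767105988244$ ($S = 2120742 \left(-1304782\right) = -2767105988244$)
$\sqrt{-2131967 + S} = \sqrt{-2131967 - 2767105988244} = \sqrt{-2767108120211} = i \sqrt{2767108120211}$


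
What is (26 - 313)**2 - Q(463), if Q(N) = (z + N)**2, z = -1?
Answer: -131075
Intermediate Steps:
Q(N) = (-1 + N)**2
(26 - 313)**2 - Q(463) = (26 - 313)**2 - (-1 + 463)**2 = (-287)**2 - 1*462**2 = 82369 - 1*213444 = 82369 - 213444 = -131075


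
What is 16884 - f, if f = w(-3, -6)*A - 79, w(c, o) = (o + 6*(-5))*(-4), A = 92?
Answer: 3715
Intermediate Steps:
w(c, o) = 120 - 4*o (w(c, o) = (o - 30)*(-4) = (-30 + o)*(-4) = 120 - 4*o)
f = 13169 (f = (120 - 4*(-6))*92 - 79 = (120 + 24)*92 - 79 = 144*92 - 79 = 13248 - 79 = 13169)
16884 - f = 16884 - 1*13169 = 16884 - 13169 = 3715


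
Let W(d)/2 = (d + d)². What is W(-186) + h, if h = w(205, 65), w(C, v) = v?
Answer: 276833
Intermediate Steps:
h = 65
W(d) = 8*d² (W(d) = 2*(d + d)² = 2*(2*d)² = 2*(4*d²) = 8*d²)
W(-186) + h = 8*(-186)² + 65 = 8*34596 + 65 = 276768 + 65 = 276833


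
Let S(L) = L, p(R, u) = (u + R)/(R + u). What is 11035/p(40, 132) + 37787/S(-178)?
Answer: 1926443/178 ≈ 10823.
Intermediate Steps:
p(R, u) = 1 (p(R, u) = (R + u)/(R + u) = 1)
11035/p(40, 132) + 37787/S(-178) = 11035/1 + 37787/(-178) = 11035*1 + 37787*(-1/178) = 11035 - 37787/178 = 1926443/178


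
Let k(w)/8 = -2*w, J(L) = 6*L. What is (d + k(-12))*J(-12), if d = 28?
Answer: -15840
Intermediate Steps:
k(w) = -16*w (k(w) = 8*(-2*w) = -16*w)
(d + k(-12))*J(-12) = (28 - 16*(-12))*(6*(-12)) = (28 + 192)*(-72) = 220*(-72) = -15840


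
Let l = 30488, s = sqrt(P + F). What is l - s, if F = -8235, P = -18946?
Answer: 30488 - I*sqrt(27181) ≈ 30488.0 - 164.87*I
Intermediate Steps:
s = I*sqrt(27181) (s = sqrt(-18946 - 8235) = sqrt(-27181) = I*sqrt(27181) ≈ 164.87*I)
l - s = 30488 - I*sqrt(27181)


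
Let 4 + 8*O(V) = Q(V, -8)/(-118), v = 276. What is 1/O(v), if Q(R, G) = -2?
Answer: -472/235 ≈ -2.0085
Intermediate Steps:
O(V) = -235/472 (O(V) = -½ + (-2/(-118))/8 = -½ + (-2*(-1/118))/8 = -½ + (⅛)*(1/59) = -½ + 1/472 = -235/472)
1/O(v) = 1/(-235/472) = -472/235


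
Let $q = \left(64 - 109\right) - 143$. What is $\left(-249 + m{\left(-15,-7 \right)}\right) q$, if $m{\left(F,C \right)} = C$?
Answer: $48128$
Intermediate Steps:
$q = -188$ ($q = -45 - 143 = -188$)
$\left(-249 + m{\left(-15,-7 \right)}\right) q = \left(-249 - 7\right) \left(-188\right) = \left(-256\right) \left(-188\right) = 48128$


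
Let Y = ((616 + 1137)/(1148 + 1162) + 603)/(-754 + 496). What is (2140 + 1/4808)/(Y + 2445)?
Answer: 1533027583395/1749843253234 ≈ 0.87609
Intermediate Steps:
Y = -1394683/595980 (Y = (1753/2310 + 603)/(-258) = (1753*(1/2310) + 603)*(-1/258) = (1753/2310 + 603)*(-1/258) = (1394683/2310)*(-1/258) = -1394683/595980 ≈ -2.3401)
(2140 + 1/4808)/(Y + 2445) = (2140 + 1/4808)/(-1394683/595980 + 2445) = (2140 + 1/4808)/(1455776417/595980) = (10289121/4808)*(595980/1455776417) = 1533027583395/1749843253234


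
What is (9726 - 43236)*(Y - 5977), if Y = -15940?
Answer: 734438670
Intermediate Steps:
(9726 - 43236)*(Y - 5977) = (9726 - 43236)*(-15940 - 5977) = -33510*(-21917) = 734438670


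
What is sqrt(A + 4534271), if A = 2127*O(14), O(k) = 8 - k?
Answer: sqrt(4521509) ≈ 2126.4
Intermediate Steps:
A = -12762 (A = 2127*(8 - 1*14) = 2127*(8 - 14) = 2127*(-6) = -12762)
sqrt(A + 4534271) = sqrt(-12762 + 4534271) = sqrt(4521509)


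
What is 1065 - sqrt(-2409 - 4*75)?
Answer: 1065 - 3*I*sqrt(301) ≈ 1065.0 - 52.048*I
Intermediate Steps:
1065 - sqrt(-2409 - 4*75) = 1065 - sqrt(-2409 - 300) = 1065 - sqrt(-2709) = 1065 - 3*I*sqrt(301)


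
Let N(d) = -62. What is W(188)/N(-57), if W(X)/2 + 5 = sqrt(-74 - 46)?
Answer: 5/31 - 2*I*sqrt(30)/31 ≈ 0.16129 - 0.35337*I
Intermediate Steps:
W(X) = -10 + 4*I*sqrt(30) (W(X) = -10 + 2*sqrt(-74 - 46) = -10 + 2*sqrt(-120) = -10 + 2*(2*I*sqrt(30)) = -10 + 4*I*sqrt(30))
W(188)/N(-57) = (-10 + 4*I*sqrt(30))/(-62) = (-10 + 4*I*sqrt(30))*(-1/62) = 5/31 - 2*I*sqrt(30)/31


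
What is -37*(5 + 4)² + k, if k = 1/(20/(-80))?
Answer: -3001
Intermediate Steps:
k = -4 (k = 1/(20*(-1/80)) = 1/(-¼) = -4)
-37*(5 + 4)² + k = -37*(5 + 4)² - 4 = -37*9² - 4 = -37*81 - 4 = -2997 - 4 = -3001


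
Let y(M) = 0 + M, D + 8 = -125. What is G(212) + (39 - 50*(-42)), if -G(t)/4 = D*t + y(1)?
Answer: 114919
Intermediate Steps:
D = -133 (D = -8 - 125 = -133)
y(M) = M
G(t) = -4 + 532*t (G(t) = -4*(-133*t + 1) = -4*(1 - 133*t) = -4 + 532*t)
G(212) + (39 - 50*(-42)) = (-4 + 532*212) + (39 - 50*(-42)) = (-4 + 112784) + (39 + 2100) = 112780 + 2139 = 114919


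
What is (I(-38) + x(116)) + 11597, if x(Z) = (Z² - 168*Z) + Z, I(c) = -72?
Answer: 5609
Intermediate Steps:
x(Z) = Z² - 167*Z
(I(-38) + x(116)) + 11597 = (-72 + 116*(-167 + 116)) + 11597 = (-72 + 116*(-51)) + 11597 = (-72 - 5916) + 11597 = -5988 + 11597 = 5609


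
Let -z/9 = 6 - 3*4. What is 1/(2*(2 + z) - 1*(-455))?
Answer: 1/567 ≈ 0.0017637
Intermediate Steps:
z = 54 (z = -9*(6 - 3*4) = -9*(6 - 12) = -9*(-6) = 54)
1/(2*(2 + z) - 1*(-455)) = 1/(2*(2 + 54) - 1*(-455)) = 1/(2*56 + 455) = 1/(112 + 455) = 1/567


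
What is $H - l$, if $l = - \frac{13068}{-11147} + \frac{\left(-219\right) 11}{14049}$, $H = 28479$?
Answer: $\frac{1486591452676}{52201401} \approx 28478.0$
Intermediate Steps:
$l = \frac{52246403}{52201401}$ ($l = \left(-13068\right) \left(- \frac{1}{11147}\right) - \frac{803}{4683} = \frac{13068}{11147} - \frac{803}{4683} = \frac{52246403}{52201401} \approx 1.0009$)
$H - l = 28479 - \frac{52246403}{52201401} = \frac{1486591452676}{52201401}$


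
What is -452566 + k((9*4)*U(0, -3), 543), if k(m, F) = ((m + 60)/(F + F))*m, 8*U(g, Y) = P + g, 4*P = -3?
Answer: -10485053165/23168 ≈ -4.5257e+5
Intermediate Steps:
P = -3/4 (P = (1/4)*(-3) = -3/4 ≈ -0.75000)
U(g, Y) = -3/32 + g/8 (U(g, Y) = (-3/4 + g)/8 = -3/32 + g/8)
k(m, F) = m*(60 + m)/(2*F) (k(m, F) = ((60 + m)/((2*F)))*m = ((60 + m)*(1/(2*F)))*m = ((60 + m)/(2*F))*m = m*(60 + m)/(2*F))
-452566 + k((9*4)*U(0, -3), 543) = -452566 + (1/2)*((9*4)*(-3/32 + (1/8)*0))*(60 + (9*4)*(-3/32 + (1/8)*0))/543 = -452566 + (1/2)*(36*(-3/32 + 0))*(1/543)*(60 + 36*(-3/32 + 0)) = -452566 + (1/2)*(36*(-3/32))*(1/543)*(60 + 36*(-3/32)) = -452566 + (1/2)*(-27/8)*(1/543)*(60 - 27/8) = -452566 + (1/2)*(-27/8)*(1/543)*(453/8) = -452566 - 4077/23168 = -10485053165/23168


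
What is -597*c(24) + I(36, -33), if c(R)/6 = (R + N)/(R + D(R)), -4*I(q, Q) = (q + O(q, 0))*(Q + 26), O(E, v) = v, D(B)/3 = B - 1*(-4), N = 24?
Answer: -1529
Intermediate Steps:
D(B) = 12 + 3*B (D(B) = 3*(B - 1*(-4)) = 3*(B + 4) = 3*(4 + B) = 12 + 3*B)
I(q, Q) = -q*(26 + Q)/4 (I(q, Q) = -(q + 0)*(Q + 26)/4 = -q*(26 + Q)/4)
c(R) = 6*(24 + R)/(12 + 4*R) (c(R) = 6*((R + 24)/(R + (12 + 3*R))) = 6*((24 + R)/(12 + 4*R)) = 6*(24 + R)/(12 + 4*R))
-597*c(24) + I(36, -33) = -1791*(24 + 24)/(2*(3 + 24)) + (¼)*36*(-26 - 1*(-33)) = -1791*48/(2*27) + (¼)*36*(-26 + 33) = -1791*48/(2*27) + (¼)*36*7 = -597*8/3 + 63 = -1592 + 63 = -1529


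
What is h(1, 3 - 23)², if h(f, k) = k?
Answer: 400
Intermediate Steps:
h(1, 3 - 23)² = (3 - 23)² = (-20)² = 400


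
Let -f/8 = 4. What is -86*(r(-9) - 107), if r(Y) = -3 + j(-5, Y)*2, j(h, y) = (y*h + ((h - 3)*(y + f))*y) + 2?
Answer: 509120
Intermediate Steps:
f = -32 (f = -8*4 = -32)
j(h, y) = 2 + h*y + y*(-32 + y)*(-3 + h) (j(h, y) = (y*h + ((h - 3)*(y - 32))*y) + 2 = (h*y + ((-3 + h)*(-32 + y))*y) + 2 = (h*y + ((-32 + y)*(-3 + h))*y) + 2 = (h*y + y*(-32 + y)*(-3 + h)) + 2 = 2 + h*y + y*(-32 + y)*(-3 + h))
r(Y) = 1 - 16*Y² + 502*Y (r(Y) = -3 + (2 - 3*Y² + 96*Y - 5*Y² - 31*(-5)*Y)*2 = -3 + (2 - 3*Y² + 96*Y - 5*Y² + 155*Y)*2 = -3 + (2 - 8*Y² + 251*Y)*2 = -3 + (4 - 16*Y² + 502*Y) = 1 - 16*Y² + 502*Y)
-86*(r(-9) - 107) = -86*((1 - 16*(-9)² + 502*(-9)) - 107) = -86*((1 - 16*81 - 4518) - 107) = -86*((1 - 1296 - 4518) - 107) = -86*(-5813 - 107) = -86*(-5920) = 509120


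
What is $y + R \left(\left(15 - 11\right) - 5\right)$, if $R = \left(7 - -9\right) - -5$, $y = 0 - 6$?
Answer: $-27$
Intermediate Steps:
$y = -6$ ($y = 0 - 6 = -6$)
$R = 21$ ($R = \left(7 + 9\right) + 5 = 16 + 5 = 21$)
$y + R \left(\left(15 - 11\right) - 5\right) = -6 + 21 \left(\left(15 - 11\right) - 5\right) = -6 + 21 \left(4 - 5\right) = -6 + 21 \left(-1\right) = -6 - 21 = -27$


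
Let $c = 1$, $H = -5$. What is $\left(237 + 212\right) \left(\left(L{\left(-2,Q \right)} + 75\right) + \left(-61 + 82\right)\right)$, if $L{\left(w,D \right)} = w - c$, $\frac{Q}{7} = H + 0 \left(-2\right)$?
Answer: $41757$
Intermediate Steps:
$Q = -35$ ($Q = 7 \left(-5 + 0 \left(-2\right)\right) = 7 \left(-5 + 0\right) = 7 \left(-5\right) = -35$)
$L{\left(w,D \right)} = -1 + w$ ($L{\left(w,D \right)} = w - 1 = -1 + w$)
$\left(237 + 212\right) \left(\left(L{\left(-2,Q \right)} + 75\right) + \left(-61 + 82\right)\right) = \left(237 + 212\right) \left(\left(\left(-1 - 2\right) + 75\right) + \left(-61 + 82\right)\right) = 449 \left(\left(-3 + 75\right) + 21\right) = 449 \left(72 + 21\right) = 449 \cdot 93 = 41757$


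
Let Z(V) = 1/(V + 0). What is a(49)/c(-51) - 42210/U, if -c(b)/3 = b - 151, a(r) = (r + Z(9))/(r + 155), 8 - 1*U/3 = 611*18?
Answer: 6579565/5137668 ≈ 1.2807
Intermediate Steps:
Z(V) = 1/V
U = -32970 (U = 24 - 1833*18 = 24 - 3*10998 = 24 - 32994 = -32970)
a(r) = (⅑ + r)/(155 + r) (a(r) = (r + 1/9)/(r + 155) = (r + ⅑)/(155 + r) = (⅑ + r)/(155 + r))
c(b) = 453 - 3*b (c(b) = -3*(b - 151) = -3*(-151 + b) = 453 - 3*b)
a(49)/c(-51) - 42210/U = ((⅑ + 49)/(155 + 49))/(453 - 3*(-51)) - 42210/(-32970) = ((442/9)/204)/(453 + 153) - 42210*(-1/32970) = ((1/204)*(442/9))/606 + 201/157 = (13/54)*(1/606) + 201/157 = 13/32724 + 201/157 = 6579565/5137668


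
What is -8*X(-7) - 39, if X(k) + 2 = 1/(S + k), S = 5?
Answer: -19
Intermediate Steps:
X(k) = -2 + 1/(5 + k)
-8*X(-7) - 39 = -8*(-9 - 2*(-7))/(5 - 7) - 39 = -8*(-9 + 14)/(-2) - 39 = -(-4)*5 - 39 = -8*(-5/2) - 39 = 20 - 39 = -19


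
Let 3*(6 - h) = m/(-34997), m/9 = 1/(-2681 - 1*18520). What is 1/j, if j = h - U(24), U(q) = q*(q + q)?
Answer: -247323799/283433073655 ≈ -0.00087260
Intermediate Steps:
m = -3/7067 (m = 9/(-2681 - 1*18520) = 9/(-2681 - 18520) = 9/(-21201) = 9*(-1/21201) = -3/7067 ≈ -0.00042451)
U(q) = 2*q² (U(q) = q*(2*q) = 2*q²)
h = 1483942793/247323799 (h = 6 - (-1)/(7067*(-34997)) = 6 - (-1)*(-1)/(7067*34997) = 6 - ⅓*3/247323799 = 6 - 1/247323799 = 1483942793/247323799 ≈ 6.0000)
j = -283433073655/247323799 (j = 1483942793/247323799 - 2*24² = 1483942793/247323799 - 2*576 = 1483942793/247323799 - 1*1152 = 1483942793/247323799 - 1152 = -283433073655/247323799 ≈ -1146.0)
1/j = 1/(-283433073655/247323799) = -247323799/283433073655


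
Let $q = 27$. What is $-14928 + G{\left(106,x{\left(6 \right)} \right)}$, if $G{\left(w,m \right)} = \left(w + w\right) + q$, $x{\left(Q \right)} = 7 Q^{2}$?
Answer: $-14689$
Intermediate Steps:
$G{\left(w,m \right)} = 27 + 2 w$ ($G{\left(w,m \right)} = \left(w + w\right) + 27 = 2 w + 27 = 27 + 2 w$)
$-14928 + G{\left(106,x{\left(6 \right)} \right)} = -14928 + \left(27 + 2 \cdot 106\right) = -14928 + \left(27 + 212\right) = -14928 + 239 = -14689$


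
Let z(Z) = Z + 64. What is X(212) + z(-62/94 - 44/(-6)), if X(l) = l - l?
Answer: 9965/141 ≈ 70.674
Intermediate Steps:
z(Z) = 64 + Z
X(l) = 0
X(212) + z(-62/94 - 44/(-6)) = 0 + (64 + (-62/94 - 44/(-6))) = 0 + (64 + (-62*1/94 - 44*(-1/6))) = 0 + (64 + (-31/47 + 22/3)) = 0 + (64 + 941/141) = 0 + 9965/141 = 9965/141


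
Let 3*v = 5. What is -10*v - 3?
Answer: -59/3 ≈ -19.667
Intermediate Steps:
v = 5/3 (v = (⅓)*5 = 5/3 ≈ 1.6667)
-10*v - 3 = -10*5/3 - 3 = -50/3 - 3 = -59/3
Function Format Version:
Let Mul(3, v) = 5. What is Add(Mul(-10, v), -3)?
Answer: Rational(-59, 3) ≈ -19.667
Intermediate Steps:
v = Rational(5, 3) (v = Mul(Rational(1, 3), 5) = Rational(5, 3) ≈ 1.6667)
Add(Mul(-10, v), -3) = Add(Mul(-10, Rational(5, 3)), -3) = Add(Rational(-50, 3), -3) = Rational(-59, 3)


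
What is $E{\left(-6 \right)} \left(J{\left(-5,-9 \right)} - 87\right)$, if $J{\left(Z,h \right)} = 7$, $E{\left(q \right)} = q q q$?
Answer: $17280$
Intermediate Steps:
$E{\left(q \right)} = q^{3}$ ($E{\left(q \right)} = q^{2} q = q^{3}$)
$E{\left(-6 \right)} \left(J{\left(-5,-9 \right)} - 87\right) = \left(-6\right)^{3} \left(7 - 87\right) = \left(-216\right) \left(-80\right) = 17280$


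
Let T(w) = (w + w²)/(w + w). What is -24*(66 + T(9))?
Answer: -1704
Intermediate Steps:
T(w) = (w + w²)/(2*w) (T(w) = (w + w²)/((2*w)) = (w + w²)*(1/(2*w)) = (w + w²)/(2*w))
-24*(66 + T(9)) = -24*(66 + (½ + (½)*9)) = -24*(66 + (½ + 9/2)) = -24*(66 + 5) = -24*71 = -1704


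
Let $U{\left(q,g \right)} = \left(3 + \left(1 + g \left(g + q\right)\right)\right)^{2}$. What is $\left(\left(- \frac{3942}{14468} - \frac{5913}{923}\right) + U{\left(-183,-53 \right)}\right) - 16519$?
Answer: $\frac{1045172151925875}{6676982} \approx 1.5653 \cdot 10^{8}$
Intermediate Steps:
$U{\left(q,g \right)} = \left(4 + g \left(g + q\right)\right)^{2}$
$\left(\left(- \frac{3942}{14468} - \frac{5913}{923}\right) + U{\left(-183,-53 \right)}\right) - 16519 = \left(\left(- \frac{3942}{14468} - \frac{5913}{923}\right) + \left(4 + \left(-53\right)^{2} - -9699\right)^{2}\right) - 16519 = \left(\left(\left(-3942\right) \frac{1}{14468} - \frac{5913}{923}\right) + \left(4 + 2809 + 9699\right)^{2}\right) - 16519 = \left(\left(- \frac{1971}{7234} - \frac{5913}{923}\right) + 12512^{2}\right) - 16519 = \left(- \frac{44593875}{6676982} + 156550144\right) - 16519 = \frac{1045282448991533}{6676982} - 16519 = \frac{1045172151925875}{6676982}$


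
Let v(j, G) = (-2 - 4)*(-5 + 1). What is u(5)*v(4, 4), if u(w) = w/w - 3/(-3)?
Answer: 48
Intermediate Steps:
u(w) = 2 (u(w) = 1 - 3*(-⅓) = 1 + 1 = 2)
v(j, G) = 24 (v(j, G) = -6*(-4) = 24)
u(5)*v(4, 4) = 2*24 = 48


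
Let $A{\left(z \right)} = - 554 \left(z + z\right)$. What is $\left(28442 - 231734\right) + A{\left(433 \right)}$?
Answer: $-683056$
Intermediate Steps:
$A{\left(z \right)} = - 1108 z$ ($A{\left(z \right)} = - 554 \cdot 2 z = - 1108 z$)
$\left(28442 - 231734\right) + A{\left(433 \right)} = \left(28442 - 231734\right) - 479764 = -203292 - 479764 = -683056$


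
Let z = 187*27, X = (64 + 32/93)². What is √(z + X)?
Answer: √79477057/93 ≈ 95.860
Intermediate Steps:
X = 35808256/8649 (X = (64 + 32*(1/93))² = (64 + 32/93)² = (5984/93)² = 35808256/8649 ≈ 4140.2)
z = 5049
√(z + X) = √(5049 + 35808256/8649) = √(79477057/8649) = √79477057/93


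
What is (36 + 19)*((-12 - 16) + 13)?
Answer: -825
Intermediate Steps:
(36 + 19)*((-12 - 16) + 13) = 55*(-28 + 13) = 55*(-15) = -825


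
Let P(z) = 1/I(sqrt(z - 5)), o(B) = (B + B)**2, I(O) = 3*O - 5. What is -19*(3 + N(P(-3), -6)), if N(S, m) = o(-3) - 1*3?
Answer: -684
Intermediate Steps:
I(O) = -5 + 3*O
o(B) = 4*B**2 (o(B) = (2*B)**2 = 4*B**2)
P(z) = 1/(-5 + 3*sqrt(-5 + z)) (P(z) = 1/(-5 + 3*sqrt(z - 5)) = 1/(-5 + 3*sqrt(-5 + z)))
N(S, m) = 33 (N(S, m) = 4*(-3)**2 - 1*3 = 4*9 - 3 = 36 - 3 = 33)
-19*(3 + N(P(-3), -6)) = -19*(3 + 33) = -19*36 = -684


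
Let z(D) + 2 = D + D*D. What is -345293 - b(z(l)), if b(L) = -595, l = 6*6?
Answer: -344698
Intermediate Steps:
l = 36
z(D) = -2 + D + D**2 (z(D) = -2 + (D + D*D) = -2 + (D + D**2) = -2 + D + D**2)
-345293 - b(z(l)) = -345293 - 1*(-595) = -345293 + 595 = -344698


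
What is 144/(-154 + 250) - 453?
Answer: -903/2 ≈ -451.50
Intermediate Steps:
144/(-154 + 250) - 453 = 144/96 - 453 = (1/96)*144 - 453 = 3/2 - 453 = -903/2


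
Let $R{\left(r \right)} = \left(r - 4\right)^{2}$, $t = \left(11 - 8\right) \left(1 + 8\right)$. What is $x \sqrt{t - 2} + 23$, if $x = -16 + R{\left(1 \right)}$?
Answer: $-12$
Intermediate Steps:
$t = 27$ ($t = 3 \cdot 9 = 27$)
$R{\left(r \right)} = \left(-4 + r\right)^{2}$
$x = -7$ ($x = -16 + \left(-4 + 1\right)^{2} = -16 + \left(-3\right)^{2} = -16 + 9 = -7$)
$x \sqrt{t - 2} + 23 = - 7 \sqrt{27 - 2} + 23 = - 7 \sqrt{25} + 23 = \left(-7\right) 5 + 23 = -35 + 23 = -12$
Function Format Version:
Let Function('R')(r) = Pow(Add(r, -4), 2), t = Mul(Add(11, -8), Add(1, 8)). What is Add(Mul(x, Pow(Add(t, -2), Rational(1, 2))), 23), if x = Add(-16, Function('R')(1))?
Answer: -12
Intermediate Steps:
t = 27 (t = Mul(3, 9) = 27)
Function('R')(r) = Pow(Add(-4, r), 2)
x = -7 (x = Add(-16, Pow(Add(-4, 1), 2)) = Add(-16, Pow(-3, 2)) = Add(-16, 9) = -7)
Add(Mul(x, Pow(Add(t, -2), Rational(1, 2))), 23) = Add(Mul(-7, Pow(Add(27, -2), Rational(1, 2))), 23) = Add(Mul(-7, Pow(25, Rational(1, 2))), 23) = Add(Mul(-7, 5), 23) = Add(-35, 23) = -12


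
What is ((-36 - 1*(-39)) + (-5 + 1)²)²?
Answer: 361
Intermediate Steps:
((-36 - 1*(-39)) + (-5 + 1)²)² = ((-36 + 39) + (-4)²)² = (3 + 16)² = 19² = 361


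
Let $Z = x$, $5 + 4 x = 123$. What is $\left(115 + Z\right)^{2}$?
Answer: $\frac{83521}{4} \approx 20880.0$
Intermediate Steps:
$x = \frac{59}{2}$ ($x = - \frac{5}{4} + \frac{1}{4} \cdot 123 = - \frac{5}{4} + \frac{123}{4} = \frac{59}{2} \approx 29.5$)
$Z = \frac{59}{2} \approx 29.5$
$\left(115 + Z\right)^{2} = \left(115 + \frac{59}{2}\right)^{2} = \left(\frac{289}{2}\right)^{2} = \frac{83521}{4}$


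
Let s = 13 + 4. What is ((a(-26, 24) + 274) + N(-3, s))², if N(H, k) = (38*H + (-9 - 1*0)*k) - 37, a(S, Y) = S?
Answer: 3136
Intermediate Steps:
s = 17
N(H, k) = -37 - 9*k + 38*H (N(H, k) = (38*H + (-9 + 0)*k) - 37 = (38*H - 9*k) - 37 = (-9*k + 38*H) - 37 = -37 - 9*k + 38*H)
((a(-26, 24) + 274) + N(-3, s))² = ((-26 + 274) + (-37 - 9*17 + 38*(-3)))² = (248 + (-37 - 153 - 114))² = (248 - 304)² = (-56)² = 3136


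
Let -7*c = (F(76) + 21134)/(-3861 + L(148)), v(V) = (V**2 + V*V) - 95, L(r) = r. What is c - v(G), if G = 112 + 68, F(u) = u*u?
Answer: -1681720745/25991 ≈ -64704.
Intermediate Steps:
F(u) = u**2
G = 180
v(V) = -95 + 2*V**2 (v(V) = (V**2 + V**2) - 95 = 2*V**2 - 95 = -95 + 2*V**2)
c = 26910/25991 (c = -(76**2 + 21134)/(7*(-3861 + 148)) = -(5776 + 21134)/(7*(-3713)) = -26910*(-1)/(7*3713) = -1/7*(-26910/3713) = 26910/25991 ≈ 1.0354)
c - v(G) = 26910/25991 - (-95 + 2*180**2) = 26910/25991 - (-95 + 2*32400) = 26910/25991 - (-95 + 64800) = 26910/25991 - 1*64705 = 26910/25991 - 64705 = -1681720745/25991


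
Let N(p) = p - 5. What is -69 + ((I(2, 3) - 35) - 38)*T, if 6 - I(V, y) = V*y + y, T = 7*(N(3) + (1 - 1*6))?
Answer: 3655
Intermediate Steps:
N(p) = -5 + p
T = -49 (T = 7*((-5 + 3) + (1 - 1*6)) = 7*(-2 + (1 - 6)) = 7*(-2 - 5) = 7*(-7) = -49)
I(V, y) = 6 - y - V*y (I(V, y) = 6 - (V*y + y) = 6 - (y + V*y) = 6 + (-y - V*y) = 6 - y - V*y)
-69 + ((I(2, 3) - 35) - 38)*T = -69 + (((6 - 1*3 - 1*2*3) - 35) - 38)*(-49) = -69 + (((6 - 3 - 6) - 35) - 38)*(-49) = -69 + ((-3 - 35) - 38)*(-49) = -69 + (-38 - 38)*(-49) = -69 - 76*(-49) = -69 + 3724 = 3655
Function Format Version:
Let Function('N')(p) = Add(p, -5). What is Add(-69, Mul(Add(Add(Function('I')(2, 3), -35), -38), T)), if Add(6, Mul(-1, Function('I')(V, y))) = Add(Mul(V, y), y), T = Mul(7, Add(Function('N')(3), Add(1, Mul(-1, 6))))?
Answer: 3655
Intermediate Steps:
Function('N')(p) = Add(-5, p)
T = -49 (T = Mul(7, Add(Add(-5, 3), Add(1, Mul(-1, 6)))) = Mul(7, Add(-2, Add(1, -6))) = Mul(7, Add(-2, -5)) = Mul(7, -7) = -49)
Function('I')(V, y) = Add(6, Mul(-1, y), Mul(-1, V, y)) (Function('I')(V, y) = Add(6, Mul(-1, Add(Mul(V, y), y))) = Add(6, Mul(-1, Add(y, Mul(V, y)))) = Add(6, Add(Mul(-1, y), Mul(-1, V, y))) = Add(6, Mul(-1, y), Mul(-1, V, y)))
Add(-69, Mul(Add(Add(Function('I')(2, 3), -35), -38), T)) = Add(-69, Mul(Add(Add(Add(6, Mul(-1, 3), Mul(-1, 2, 3)), -35), -38), -49)) = Add(-69, Mul(Add(Add(Add(6, -3, -6), -35), -38), -49)) = Add(-69, Mul(Add(Add(-3, -35), -38), -49)) = Add(-69, Mul(Add(-38, -38), -49)) = Add(-69, Mul(-76, -49)) = Add(-69, 3724) = 3655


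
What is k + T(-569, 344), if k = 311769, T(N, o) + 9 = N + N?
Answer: 310622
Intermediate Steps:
T(N, o) = -9 + 2*N (T(N, o) = -9 + (N + N) = -9 + 2*N)
k + T(-569, 344) = 311769 + (-9 + 2*(-569)) = 311769 + (-9 - 1138) = 311769 - 1147 = 310622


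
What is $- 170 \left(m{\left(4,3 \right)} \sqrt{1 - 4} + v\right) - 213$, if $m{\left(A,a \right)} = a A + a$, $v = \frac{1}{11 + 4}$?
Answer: $- \frac{673}{3} - 2550 i \sqrt{3} \approx -224.33 - 4416.7 i$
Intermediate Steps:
$v = \frac{1}{15} \approx 0.066667$
$m{\left(A,a \right)} = a + A a$ ($m{\left(A,a \right)} = A a + a = a + A a$)
$- 170 \left(m{\left(4,3 \right)} \sqrt{1 - 4} + v\right) - 213 = - 170 \left(3 \left(1 + 4\right) \sqrt{1 - 4} + \frac{1}{15}\right) - 213 = - 170 \left(3 \cdot 5 \sqrt{-3} + \frac{1}{15}\right) - 213 = - 170 \left(15 i \sqrt{3} + \frac{1}{15}\right) - 213 = - 170 \left(\frac{1}{15} + 15 i \sqrt{3}\right) - 213 = \left(- \frac{34}{3} - 2550 i \sqrt{3}\right) - 213 = - \frac{673}{3} - 2550 i \sqrt{3}$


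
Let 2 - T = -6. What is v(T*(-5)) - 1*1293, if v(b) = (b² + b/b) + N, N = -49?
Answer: 259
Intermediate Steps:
T = 8 (T = 2 - 1*(-6) = 2 + 6 = 8)
v(b) = -48 + b² (v(b) = (b² + b/b) - 49 = (b² + 1) - 49 = (1 + b²) - 49 = -48 + b²)
v(T*(-5)) - 1*1293 = (-48 + (8*(-5))²) - 1*1293 = (-48 + (-40)²) - 1293 = (-48 + 1600) - 1293 = 1552 - 1293 = 259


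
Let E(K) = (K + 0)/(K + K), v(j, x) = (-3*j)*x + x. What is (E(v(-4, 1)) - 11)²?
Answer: 441/4 ≈ 110.25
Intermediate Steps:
v(j, x) = x - 3*j*x (v(j, x) = -3*j*x + x = x - 3*j*x)
E(K) = ½ (E(K) = K/((2*K)) = K*(1/(2*K)) = ½)
(E(v(-4, 1)) - 11)² = (½ - 11)² = (-21/2)² = 441/4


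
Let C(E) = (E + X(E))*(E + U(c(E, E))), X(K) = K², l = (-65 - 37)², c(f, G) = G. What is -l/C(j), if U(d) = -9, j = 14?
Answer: -1734/175 ≈ -9.9086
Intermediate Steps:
l = 10404 (l = (-102)² = 10404)
C(E) = (-9 + E)*(E + E²) (C(E) = (E + E²)*(E - 9) = (E + E²)*(-9 + E) = (-9 + E)*(E + E²))
-l/C(j) = -10404/(14*(-9 + 14² - 8*14)) = -10404/(14*(-9 + 196 - 112)) = -10404/(14*75) = -10404/1050 = -1*1734/175 = -1734/175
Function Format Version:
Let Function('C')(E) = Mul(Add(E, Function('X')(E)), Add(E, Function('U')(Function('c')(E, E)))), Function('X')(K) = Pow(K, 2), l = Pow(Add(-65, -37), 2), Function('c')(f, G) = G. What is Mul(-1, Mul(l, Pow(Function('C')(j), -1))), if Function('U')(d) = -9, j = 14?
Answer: Rational(-1734, 175) ≈ -9.9086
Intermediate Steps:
l = 10404 (l = Pow(-102, 2) = 10404)
Function('C')(E) = Mul(Add(-9, E), Add(E, Pow(E, 2))) (Function('C')(E) = Mul(Add(E, Pow(E, 2)), Add(E, -9)) = Mul(Add(E, Pow(E, 2)), Add(-9, E)) = Mul(Add(-9, E), Add(E, Pow(E, 2))))
Mul(-1, Mul(l, Pow(Function('C')(j), -1))) = Mul(-1, Mul(10404, Pow(Mul(14, Add(-9, Pow(14, 2), Mul(-8, 14))), -1))) = Mul(-1, Mul(10404, Pow(Mul(14, Add(-9, 196, -112)), -1))) = Mul(-1, Mul(10404, Pow(Mul(14, 75), -1))) = Mul(-1, Mul(10404, Pow(1050, -1))) = Mul(-1, Mul(10404, Rational(1, 1050))) = Mul(-1, Rational(1734, 175)) = Rational(-1734, 175)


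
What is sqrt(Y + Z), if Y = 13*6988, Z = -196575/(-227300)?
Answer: sqrt(1877410514503)/4546 ≈ 301.40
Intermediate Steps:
Z = 7863/9092 (Z = -196575*(-1/227300) = 7863/9092 ≈ 0.86483)
Y = 90844
sqrt(Y + Z) = sqrt(90844 + 7863/9092) = sqrt(825961511/9092) = sqrt(1877410514503)/4546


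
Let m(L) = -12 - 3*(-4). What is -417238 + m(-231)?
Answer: -417238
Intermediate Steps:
m(L) = 0 (m(L) = -12 + 12 = 0)
-417238 + m(-231) = -417238 + 0 = -417238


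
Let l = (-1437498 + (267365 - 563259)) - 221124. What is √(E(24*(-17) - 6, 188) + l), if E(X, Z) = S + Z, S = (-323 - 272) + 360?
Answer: I*√1954563 ≈ 1398.1*I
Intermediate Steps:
S = -235 (S = -595 + 360 = -235)
l = -1954516 (l = (-1437498 - 295894) - 221124 = -1733392 - 221124 = -1954516)
E(X, Z) = -235 + Z
√(E(24*(-17) - 6, 188) + l) = √((-235 + 188) - 1954516) = √(-47 - 1954516) = √(-1954563) = I*√1954563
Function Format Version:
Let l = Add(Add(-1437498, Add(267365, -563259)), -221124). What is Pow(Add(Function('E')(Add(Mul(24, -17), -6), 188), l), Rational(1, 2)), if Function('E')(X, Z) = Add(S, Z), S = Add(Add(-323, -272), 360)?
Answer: Mul(I, Pow(1954563, Rational(1, 2))) ≈ Mul(1398.1, I)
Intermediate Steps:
S = -235 (S = Add(-595, 360) = -235)
l = -1954516 (l = Add(Add(-1437498, -295894), -221124) = Add(-1733392, -221124) = -1954516)
Function('E')(X, Z) = Add(-235, Z)
Pow(Add(Function('E')(Add(Mul(24, -17), -6), 188), l), Rational(1, 2)) = Pow(Add(Add(-235, 188), -1954516), Rational(1, 2)) = Pow(Add(-47, -1954516), Rational(1, 2)) = Pow(-1954563, Rational(1, 2)) = Mul(I, Pow(1954563, Rational(1, 2)))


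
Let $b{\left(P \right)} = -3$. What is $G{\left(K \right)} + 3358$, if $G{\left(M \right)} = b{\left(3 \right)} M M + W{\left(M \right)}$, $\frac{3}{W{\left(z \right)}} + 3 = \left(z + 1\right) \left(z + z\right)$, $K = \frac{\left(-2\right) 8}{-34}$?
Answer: $\frac{452865527}{134963} \approx 3355.5$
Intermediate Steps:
$K = \frac{8}{17}$ ($K = \left(-16\right) \left(- \frac{1}{34}\right) = \frac{8}{17} \approx 0.47059$)
$W{\left(z \right)} = \frac{3}{-3 + 2 z \left(1 + z\right)}$ ($W{\left(z \right)} = \frac{3}{-3 + \left(z + 1\right) \left(z + z\right)} = \frac{3}{-3 + \left(1 + z\right) 2 z} = \frac{3}{-3 + 2 z \left(1 + z\right)}$)
$G{\left(M \right)} = - 3 M^{2} + \frac{3}{-3 + 2 M + 2 M^{2}}$ ($G{\left(M \right)} = - 3 M M + \frac{3}{-3 + 2 M + 2 M^{2}} = - 3 M^{2} + \frac{3}{-3 + 2 M + 2 M^{2}}$)
$G{\left(K \right)} + 3358 = \frac{3 \left(1 + \left(\frac{8}{17}\right)^{2} \left(3 - \frac{16}{17} - 2 \left(\frac{8}{17}\right)^{2}\right)\right)}{-3 + 2 \cdot \frac{8}{17} + 2 \left(\frac{8}{17}\right)^{2}} + 3358 = \frac{3 \left(1 + \frac{64 \left(3 - \frac{16}{17} - \frac{128}{289}\right)}{289}\right)}{-3 + \frac{16}{17} + 2 \cdot \frac{64}{289}} + 3358 = \frac{3 \left(1 + \frac{64 \left(3 - \frac{16}{17} - \frac{128}{289}\right)}{289}\right)}{-3 + \frac{16}{17} + \frac{128}{289}} + 3358 = \frac{3 \left(1 + \frac{64}{289} \cdot \frac{467}{289}\right)}{- \frac{467}{289}} + 3358 = 3 \left(- \frac{289}{467}\right) \left(1 + \frac{29888}{83521}\right) + 3358 = 3 \left(- \frac{289}{467}\right) \frac{113409}{83521} + 3358 = - \frac{340227}{134963} + 3358 = \frac{452865527}{134963}$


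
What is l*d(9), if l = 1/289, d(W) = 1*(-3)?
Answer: -3/289 ≈ -0.010381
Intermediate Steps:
d(W) = -3
l = 1/289 ≈ 0.0034602
l*d(9) = (1/289)*(-3) = -3/289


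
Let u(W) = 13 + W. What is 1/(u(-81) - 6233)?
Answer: -1/6301 ≈ -0.00015871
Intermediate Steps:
1/(u(-81) - 6233) = 1/((13 - 81) - 6233) = 1/(-68 - 6233) = 1/(-6301) = -1/6301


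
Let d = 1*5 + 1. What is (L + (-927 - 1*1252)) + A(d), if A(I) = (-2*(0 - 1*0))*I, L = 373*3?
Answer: -1060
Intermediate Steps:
L = 1119
d = 6 (d = 5 + 1 = 6)
A(I) = 0 (A(I) = (-2*(0 + 0))*I = (-2*0)*I = 0*I = 0)
(L + (-927 - 1*1252)) + A(d) = (1119 + (-927 - 1*1252)) + 0 = (1119 + (-927 - 1252)) + 0 = (1119 - 2179) + 0 = -1060 + 0 = -1060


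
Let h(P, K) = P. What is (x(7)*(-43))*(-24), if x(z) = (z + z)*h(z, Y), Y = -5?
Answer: 101136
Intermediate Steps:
x(z) = 2*z² (x(z) = (z + z)*z = (2*z)*z = 2*z²)
(x(7)*(-43))*(-24) = ((2*7²)*(-43))*(-24) = ((2*49)*(-43))*(-24) = (98*(-43))*(-24) = -4214*(-24) = 101136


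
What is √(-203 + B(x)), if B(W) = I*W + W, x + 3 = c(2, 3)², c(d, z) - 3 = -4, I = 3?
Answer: I*√211 ≈ 14.526*I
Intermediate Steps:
c(d, z) = -1 (c(d, z) = 3 - 4 = -1)
x = -2 (x = -3 + (-1)² = -3 + 1 = -2)
B(W) = 4*W (B(W) = 3*W + W = 4*W)
√(-203 + B(x)) = √(-203 + 4*(-2)) = √(-203 - 8) = √(-211) = I*√211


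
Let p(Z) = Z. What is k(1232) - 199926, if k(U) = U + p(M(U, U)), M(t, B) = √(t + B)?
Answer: -198694 + 4*√154 ≈ -1.9864e+5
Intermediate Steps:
M(t, B) = √(B + t)
k(U) = U + √2*√U (k(U) = U + √(U + U) = U + √(2*U) = U + √2*√U)
k(1232) - 199926 = (1232 + √2*√1232) - 199926 = (1232 + √2*(4*√77)) - 199926 = (1232 + 4*√154) - 199926 = -198694 + 4*√154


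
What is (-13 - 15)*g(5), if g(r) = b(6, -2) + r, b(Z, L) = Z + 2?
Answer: -364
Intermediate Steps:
b(Z, L) = 2 + Z
g(r) = 8 + r (g(r) = (2 + 6) + r = 8 + r)
(-13 - 15)*g(5) = (-13 - 15)*(8 + 5) = -28*13 = -364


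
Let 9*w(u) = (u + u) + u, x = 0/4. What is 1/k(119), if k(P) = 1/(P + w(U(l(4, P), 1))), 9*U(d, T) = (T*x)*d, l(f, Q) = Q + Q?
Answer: 119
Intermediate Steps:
x = 0 (x = 0*(1/4) = 0)
l(f, Q) = 2*Q
U(d, T) = 0 (U(d, T) = ((T*0)*d)/9 = (0*d)/9 = (1/9)*0 = 0)
w(u) = u/3 (w(u) = ((u + u) + u)/9 = (2*u + u)/9 = (3*u)/9 = u/3)
k(P) = 1/P (k(P) = 1/(P + (1/3)*0) = 1/(P + 0) = 1/P)
1/k(119) = 1/(1/119) = 119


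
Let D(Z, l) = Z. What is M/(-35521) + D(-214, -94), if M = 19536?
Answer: -7621030/35521 ≈ -214.55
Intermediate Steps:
M/(-35521) + D(-214, -94) = 19536/(-35521) - 214 = 19536*(-1/35521) - 214 = -19536/35521 - 214 = -7621030/35521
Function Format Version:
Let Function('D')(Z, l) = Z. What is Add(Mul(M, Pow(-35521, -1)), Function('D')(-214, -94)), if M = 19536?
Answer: Rational(-7621030, 35521) ≈ -214.55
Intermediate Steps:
Add(Mul(M, Pow(-35521, -1)), Function('D')(-214, -94)) = Add(Mul(19536, Pow(-35521, -1)), -214) = Add(Mul(19536, Rational(-1, 35521)), -214) = Add(Rational(-19536, 35521), -214) = Rational(-7621030, 35521)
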